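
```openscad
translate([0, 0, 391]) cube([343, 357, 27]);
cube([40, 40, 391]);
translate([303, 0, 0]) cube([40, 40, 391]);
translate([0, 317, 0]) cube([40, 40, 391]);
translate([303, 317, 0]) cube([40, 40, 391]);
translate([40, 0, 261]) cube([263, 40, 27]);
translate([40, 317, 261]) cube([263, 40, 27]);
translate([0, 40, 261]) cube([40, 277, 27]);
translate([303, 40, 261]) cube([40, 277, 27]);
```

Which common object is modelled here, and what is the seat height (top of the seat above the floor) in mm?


A stool. The seat height is 418 mm.

A 343×357×27 slab at z = 391 on four corner posts — a stool. The seat top is 391 + 27 = 418 mm.


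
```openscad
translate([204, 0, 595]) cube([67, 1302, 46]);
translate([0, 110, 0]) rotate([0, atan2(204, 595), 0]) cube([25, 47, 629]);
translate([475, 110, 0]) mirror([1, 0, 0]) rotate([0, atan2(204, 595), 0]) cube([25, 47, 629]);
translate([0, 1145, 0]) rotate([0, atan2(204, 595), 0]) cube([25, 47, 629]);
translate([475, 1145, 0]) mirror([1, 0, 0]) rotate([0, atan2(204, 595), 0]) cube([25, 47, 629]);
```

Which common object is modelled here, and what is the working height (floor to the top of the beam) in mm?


A sawhorse. The overall height is 641 mm.

A beam across two mirrored pairs of raked legs — a sawhorse. The beam's underside is at z = 595 (matching the legs' vertical rise in atan2(204, 595)) and the beam is 46 mm tall, so its top is at 595 + 46 = 641 mm. The raked legs top out at the beam's underside, so that is the highest point.


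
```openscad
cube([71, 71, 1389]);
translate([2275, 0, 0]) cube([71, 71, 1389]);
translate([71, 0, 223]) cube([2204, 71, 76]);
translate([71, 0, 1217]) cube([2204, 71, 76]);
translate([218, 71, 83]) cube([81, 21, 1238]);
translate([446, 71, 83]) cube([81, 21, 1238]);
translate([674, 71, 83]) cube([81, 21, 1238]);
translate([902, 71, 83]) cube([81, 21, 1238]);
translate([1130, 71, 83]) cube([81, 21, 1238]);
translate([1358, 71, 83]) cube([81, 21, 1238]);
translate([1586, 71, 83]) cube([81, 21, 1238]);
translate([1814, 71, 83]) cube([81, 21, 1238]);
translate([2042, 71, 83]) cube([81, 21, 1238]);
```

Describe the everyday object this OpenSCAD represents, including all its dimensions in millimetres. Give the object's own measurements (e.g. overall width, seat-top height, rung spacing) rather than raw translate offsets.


A fence section. Two 71×71 mm posts, 1389 mm tall, stand on the floor with a clear span of 2204 mm between their inner faces. Two horizontal rails of 71×76 mm section span the gap between the posts with their undersides at z = 223 mm and z = 1217 mm, flush with the posts' −y face. 9 pickets, each 81 mm wide, 21 mm thick and 1238 mm tall, are fixed to the +y face of the rails with their bottoms at z = 83 mm, spaced across the span with a 147 mm gap after the −x post and between neighbouring pickets, with 152 mm left before the +x post.


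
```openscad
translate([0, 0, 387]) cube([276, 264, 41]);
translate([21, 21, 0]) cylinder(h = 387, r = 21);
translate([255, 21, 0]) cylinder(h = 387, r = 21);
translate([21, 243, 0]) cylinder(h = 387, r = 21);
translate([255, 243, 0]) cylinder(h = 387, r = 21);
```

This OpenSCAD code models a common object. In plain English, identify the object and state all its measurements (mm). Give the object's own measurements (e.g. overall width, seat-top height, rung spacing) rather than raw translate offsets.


A simple wooden stool: a rectangular seat 276 mm (x) by 264 mm (y), 41 mm thick, top face at z = 428 mm, on four round legs, each 42 mm in diameter. The legs rest on z = 0, each leg's axis is inset half a diameter from the nearest pair of seat edges (so the leg's bounding box is flush with the corner).


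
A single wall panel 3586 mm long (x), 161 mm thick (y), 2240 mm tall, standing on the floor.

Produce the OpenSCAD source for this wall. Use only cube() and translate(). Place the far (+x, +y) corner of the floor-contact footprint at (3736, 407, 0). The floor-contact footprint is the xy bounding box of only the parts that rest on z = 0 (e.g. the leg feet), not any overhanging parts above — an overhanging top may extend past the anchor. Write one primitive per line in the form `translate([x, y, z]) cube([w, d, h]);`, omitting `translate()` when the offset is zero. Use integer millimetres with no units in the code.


translate([150, 246, 0]) cube([3586, 161, 2240]);


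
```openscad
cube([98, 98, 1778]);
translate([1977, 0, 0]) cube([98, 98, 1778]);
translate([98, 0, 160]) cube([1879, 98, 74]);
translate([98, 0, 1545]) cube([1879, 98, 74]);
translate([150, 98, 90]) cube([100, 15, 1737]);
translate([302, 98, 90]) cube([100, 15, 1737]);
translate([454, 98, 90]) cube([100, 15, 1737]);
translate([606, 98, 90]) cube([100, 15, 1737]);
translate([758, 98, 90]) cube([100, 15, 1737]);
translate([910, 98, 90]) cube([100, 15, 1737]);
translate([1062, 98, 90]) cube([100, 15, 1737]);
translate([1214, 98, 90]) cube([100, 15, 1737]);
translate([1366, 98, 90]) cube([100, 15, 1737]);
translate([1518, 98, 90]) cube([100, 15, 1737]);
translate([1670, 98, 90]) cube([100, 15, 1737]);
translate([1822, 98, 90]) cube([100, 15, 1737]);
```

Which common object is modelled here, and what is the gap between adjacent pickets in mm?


A fence section. The picket gap is 52 mm.

Two posts, two rails, 12 pickets — a fence section. Span 1879 mm holds 12 pickets of 100 mm with 13 equal gaps: ⌊(1879 − 12·100) / 13⌋ = 52 mm.


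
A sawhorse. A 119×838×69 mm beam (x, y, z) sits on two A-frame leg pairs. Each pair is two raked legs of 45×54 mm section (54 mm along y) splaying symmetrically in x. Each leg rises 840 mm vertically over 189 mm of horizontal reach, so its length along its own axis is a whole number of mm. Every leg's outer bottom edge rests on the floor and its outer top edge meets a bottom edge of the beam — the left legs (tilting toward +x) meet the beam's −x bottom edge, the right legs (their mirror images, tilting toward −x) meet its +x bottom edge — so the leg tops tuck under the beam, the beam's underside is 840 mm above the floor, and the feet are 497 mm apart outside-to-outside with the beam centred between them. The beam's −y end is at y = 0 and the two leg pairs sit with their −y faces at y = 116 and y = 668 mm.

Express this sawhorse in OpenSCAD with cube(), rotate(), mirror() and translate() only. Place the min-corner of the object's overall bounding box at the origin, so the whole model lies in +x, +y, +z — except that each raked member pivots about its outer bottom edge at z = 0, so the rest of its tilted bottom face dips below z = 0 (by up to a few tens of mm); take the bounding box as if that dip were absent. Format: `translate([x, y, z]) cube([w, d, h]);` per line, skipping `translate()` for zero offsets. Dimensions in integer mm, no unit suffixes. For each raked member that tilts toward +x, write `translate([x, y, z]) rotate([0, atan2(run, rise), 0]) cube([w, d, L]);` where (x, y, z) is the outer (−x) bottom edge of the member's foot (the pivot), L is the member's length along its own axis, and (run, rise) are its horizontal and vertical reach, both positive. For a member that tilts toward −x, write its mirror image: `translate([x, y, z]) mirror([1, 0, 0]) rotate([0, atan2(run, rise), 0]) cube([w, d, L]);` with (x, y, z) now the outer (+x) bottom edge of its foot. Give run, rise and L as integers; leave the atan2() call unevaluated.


translate([189, 0, 840]) cube([119, 838, 69]);
translate([0, 116, 0]) rotate([0, atan2(189, 840), 0]) cube([45, 54, 861]);
translate([497, 116, 0]) mirror([1, 0, 0]) rotate([0, atan2(189, 840), 0]) cube([45, 54, 861]);
translate([0, 668, 0]) rotate([0, atan2(189, 840), 0]) cube([45, 54, 861]);
translate([497, 668, 0]) mirror([1, 0, 0]) rotate([0, atan2(189, 840), 0]) cube([45, 54, 861]);


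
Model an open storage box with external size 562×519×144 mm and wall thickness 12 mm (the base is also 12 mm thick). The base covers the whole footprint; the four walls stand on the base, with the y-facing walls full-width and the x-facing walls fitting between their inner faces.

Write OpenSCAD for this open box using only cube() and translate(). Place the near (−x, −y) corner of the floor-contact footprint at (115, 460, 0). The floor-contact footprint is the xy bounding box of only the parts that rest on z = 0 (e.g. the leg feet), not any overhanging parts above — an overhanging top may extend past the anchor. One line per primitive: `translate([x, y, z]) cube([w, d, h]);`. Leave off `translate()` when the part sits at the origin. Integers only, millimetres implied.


translate([115, 460, 0]) cube([562, 519, 12]);
translate([115, 460, 12]) cube([562, 12, 132]);
translate([115, 967, 12]) cube([562, 12, 132]);
translate([115, 472, 12]) cube([12, 495, 132]);
translate([665, 472, 12]) cube([12, 495, 132]);


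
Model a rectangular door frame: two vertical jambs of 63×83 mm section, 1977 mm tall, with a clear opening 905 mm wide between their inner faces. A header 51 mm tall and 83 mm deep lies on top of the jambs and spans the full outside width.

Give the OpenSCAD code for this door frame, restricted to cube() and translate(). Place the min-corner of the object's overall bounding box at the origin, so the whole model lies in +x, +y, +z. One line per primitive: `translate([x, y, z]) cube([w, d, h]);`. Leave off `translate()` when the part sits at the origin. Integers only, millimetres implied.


cube([63, 83, 1977]);
translate([968, 0, 0]) cube([63, 83, 1977]);
translate([0, 0, 1977]) cube([1031, 83, 51]);


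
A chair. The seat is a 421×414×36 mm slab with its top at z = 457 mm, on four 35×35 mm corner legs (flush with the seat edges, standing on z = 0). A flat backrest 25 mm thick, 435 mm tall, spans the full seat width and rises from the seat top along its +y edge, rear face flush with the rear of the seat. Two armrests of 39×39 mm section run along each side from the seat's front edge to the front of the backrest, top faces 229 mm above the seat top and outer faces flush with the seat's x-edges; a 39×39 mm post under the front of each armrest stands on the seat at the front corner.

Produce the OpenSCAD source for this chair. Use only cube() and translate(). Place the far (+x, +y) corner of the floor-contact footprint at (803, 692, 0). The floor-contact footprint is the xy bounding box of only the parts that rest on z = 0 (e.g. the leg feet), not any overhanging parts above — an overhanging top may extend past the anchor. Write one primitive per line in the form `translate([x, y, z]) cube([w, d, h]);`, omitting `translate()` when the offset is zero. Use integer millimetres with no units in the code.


translate([382, 278, 421]) cube([421, 414, 36]);
translate([382, 278, 0]) cube([35, 35, 421]);
translate([768, 278, 0]) cube([35, 35, 421]);
translate([382, 657, 0]) cube([35, 35, 421]);
translate([768, 657, 0]) cube([35, 35, 421]);
translate([382, 667, 457]) cube([421, 25, 435]);
translate([382, 278, 647]) cube([39, 389, 39]);
translate([764, 278, 647]) cube([39, 389, 39]);
translate([382, 278, 457]) cube([39, 39, 190]);
translate([764, 278, 457]) cube([39, 39, 190]);


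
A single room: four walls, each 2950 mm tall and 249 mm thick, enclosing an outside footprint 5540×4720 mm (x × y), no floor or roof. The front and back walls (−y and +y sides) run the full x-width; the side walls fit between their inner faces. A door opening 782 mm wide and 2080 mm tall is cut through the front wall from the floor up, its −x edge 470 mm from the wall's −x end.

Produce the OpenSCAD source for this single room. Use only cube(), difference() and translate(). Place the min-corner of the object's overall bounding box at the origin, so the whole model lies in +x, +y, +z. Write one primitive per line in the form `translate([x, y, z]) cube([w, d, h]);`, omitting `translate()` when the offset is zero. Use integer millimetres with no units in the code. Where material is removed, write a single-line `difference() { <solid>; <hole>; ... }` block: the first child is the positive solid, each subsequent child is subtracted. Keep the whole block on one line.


difference() { cube([5540, 249, 2950]); translate([470, 0, 0]) cube([782, 249, 2080]); }
translate([0, 4471, 0]) cube([5540, 249, 2950]);
translate([0, 249, 0]) cube([249, 4222, 2950]);
translate([5291, 249, 0]) cube([249, 4222, 2950]);


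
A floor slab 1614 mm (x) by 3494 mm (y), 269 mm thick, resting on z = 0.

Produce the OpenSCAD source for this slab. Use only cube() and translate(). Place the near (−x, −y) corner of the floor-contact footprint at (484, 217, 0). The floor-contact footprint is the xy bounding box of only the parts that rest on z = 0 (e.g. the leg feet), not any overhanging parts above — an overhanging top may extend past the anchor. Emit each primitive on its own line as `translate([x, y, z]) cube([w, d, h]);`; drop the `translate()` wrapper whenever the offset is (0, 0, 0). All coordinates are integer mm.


translate([484, 217, 0]) cube([1614, 3494, 269]);


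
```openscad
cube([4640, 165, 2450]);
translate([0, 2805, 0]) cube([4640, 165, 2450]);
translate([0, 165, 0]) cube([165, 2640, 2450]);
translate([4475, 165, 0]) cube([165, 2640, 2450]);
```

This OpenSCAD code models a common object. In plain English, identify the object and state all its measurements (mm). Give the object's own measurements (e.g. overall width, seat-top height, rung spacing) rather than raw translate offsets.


The wall frame of a small rectangular building: four walls, each 2450 mm tall and 165 mm thick, enclosing a footprint 4640 mm (x) by 2970 mm (y) outside-to-outside, with no floor or roof. The front and back walls (the −y and +y sides) span the full width; the two side walls fit between them.


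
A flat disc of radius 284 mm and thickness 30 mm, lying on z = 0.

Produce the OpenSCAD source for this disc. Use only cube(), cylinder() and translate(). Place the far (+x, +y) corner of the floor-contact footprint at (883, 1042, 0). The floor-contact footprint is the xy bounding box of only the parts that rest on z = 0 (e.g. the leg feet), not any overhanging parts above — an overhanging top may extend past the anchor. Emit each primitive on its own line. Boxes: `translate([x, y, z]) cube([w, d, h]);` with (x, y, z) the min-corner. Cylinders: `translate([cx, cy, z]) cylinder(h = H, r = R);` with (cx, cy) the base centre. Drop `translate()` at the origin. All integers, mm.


translate([599, 758, 0]) cylinder(h = 30, r = 284);


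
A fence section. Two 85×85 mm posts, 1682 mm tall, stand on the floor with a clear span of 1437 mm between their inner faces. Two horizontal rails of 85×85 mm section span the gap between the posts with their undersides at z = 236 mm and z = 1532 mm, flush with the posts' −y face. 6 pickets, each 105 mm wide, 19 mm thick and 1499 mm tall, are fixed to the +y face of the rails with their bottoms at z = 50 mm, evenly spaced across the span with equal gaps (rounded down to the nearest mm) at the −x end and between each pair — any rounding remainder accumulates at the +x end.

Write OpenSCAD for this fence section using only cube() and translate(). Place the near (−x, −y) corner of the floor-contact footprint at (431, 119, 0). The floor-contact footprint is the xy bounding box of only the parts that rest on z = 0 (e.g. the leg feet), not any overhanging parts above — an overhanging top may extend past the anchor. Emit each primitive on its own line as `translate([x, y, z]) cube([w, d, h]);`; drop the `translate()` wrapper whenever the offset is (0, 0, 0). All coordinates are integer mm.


translate([431, 119, 0]) cube([85, 85, 1682]);
translate([1953, 119, 0]) cube([85, 85, 1682]);
translate([516, 119, 236]) cube([1437, 85, 85]);
translate([516, 119, 1532]) cube([1437, 85, 85]);
translate([631, 204, 50]) cube([105, 19, 1499]);
translate([851, 204, 50]) cube([105, 19, 1499]);
translate([1071, 204, 50]) cube([105, 19, 1499]);
translate([1291, 204, 50]) cube([105, 19, 1499]);
translate([1511, 204, 50]) cube([105, 19, 1499]);
translate([1731, 204, 50]) cube([105, 19, 1499]);


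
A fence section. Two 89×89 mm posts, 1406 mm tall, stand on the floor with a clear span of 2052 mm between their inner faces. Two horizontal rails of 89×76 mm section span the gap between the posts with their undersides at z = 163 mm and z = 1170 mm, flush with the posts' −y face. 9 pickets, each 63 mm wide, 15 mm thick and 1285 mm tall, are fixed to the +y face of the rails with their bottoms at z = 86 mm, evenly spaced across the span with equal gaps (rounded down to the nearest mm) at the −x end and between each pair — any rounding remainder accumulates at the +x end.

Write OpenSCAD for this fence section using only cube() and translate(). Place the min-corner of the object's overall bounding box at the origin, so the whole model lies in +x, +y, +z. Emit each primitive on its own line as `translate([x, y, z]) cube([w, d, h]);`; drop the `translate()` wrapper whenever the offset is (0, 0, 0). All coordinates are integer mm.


cube([89, 89, 1406]);
translate([2141, 0, 0]) cube([89, 89, 1406]);
translate([89, 0, 163]) cube([2052, 89, 76]);
translate([89, 0, 1170]) cube([2052, 89, 76]);
translate([237, 89, 86]) cube([63, 15, 1285]);
translate([448, 89, 86]) cube([63, 15, 1285]);
translate([659, 89, 86]) cube([63, 15, 1285]);
translate([870, 89, 86]) cube([63, 15, 1285]);
translate([1081, 89, 86]) cube([63, 15, 1285]);
translate([1292, 89, 86]) cube([63, 15, 1285]);
translate([1503, 89, 86]) cube([63, 15, 1285]);
translate([1714, 89, 86]) cube([63, 15, 1285]);
translate([1925, 89, 86]) cube([63, 15, 1285]);


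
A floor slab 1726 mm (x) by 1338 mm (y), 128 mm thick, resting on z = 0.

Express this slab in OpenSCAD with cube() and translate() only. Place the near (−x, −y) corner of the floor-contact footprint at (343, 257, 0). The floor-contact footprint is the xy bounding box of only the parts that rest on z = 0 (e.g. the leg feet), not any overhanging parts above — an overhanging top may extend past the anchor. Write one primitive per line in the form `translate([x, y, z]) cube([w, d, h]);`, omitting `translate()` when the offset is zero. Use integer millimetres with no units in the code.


translate([343, 257, 0]) cube([1726, 1338, 128]);


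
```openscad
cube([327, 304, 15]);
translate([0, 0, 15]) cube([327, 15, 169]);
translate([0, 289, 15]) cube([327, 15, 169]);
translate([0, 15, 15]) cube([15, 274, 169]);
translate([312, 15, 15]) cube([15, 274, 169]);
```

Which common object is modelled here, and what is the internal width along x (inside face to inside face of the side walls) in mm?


An open box. The internal width is 297 mm.

A 327×304 base slab with four walls standing on it — an open box. The base is 327 mm wide and the walls are 15 mm thick, so the internal width is 327 − 2 × 15 = 297 mm.


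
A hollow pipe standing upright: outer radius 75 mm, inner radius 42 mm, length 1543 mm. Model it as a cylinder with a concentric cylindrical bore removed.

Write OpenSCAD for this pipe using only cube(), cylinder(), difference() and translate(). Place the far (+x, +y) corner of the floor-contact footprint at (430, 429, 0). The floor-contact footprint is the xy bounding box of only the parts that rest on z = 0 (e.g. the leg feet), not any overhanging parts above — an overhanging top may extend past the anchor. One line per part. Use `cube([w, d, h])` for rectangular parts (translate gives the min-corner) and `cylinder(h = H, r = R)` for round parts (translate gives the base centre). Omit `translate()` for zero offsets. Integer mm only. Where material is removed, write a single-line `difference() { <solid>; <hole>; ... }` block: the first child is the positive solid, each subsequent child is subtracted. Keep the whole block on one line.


difference() { translate([355, 354, 0]) cylinder(h = 1543, r = 75); translate([355, 354, 0]) cylinder(h = 1543, r = 42); }


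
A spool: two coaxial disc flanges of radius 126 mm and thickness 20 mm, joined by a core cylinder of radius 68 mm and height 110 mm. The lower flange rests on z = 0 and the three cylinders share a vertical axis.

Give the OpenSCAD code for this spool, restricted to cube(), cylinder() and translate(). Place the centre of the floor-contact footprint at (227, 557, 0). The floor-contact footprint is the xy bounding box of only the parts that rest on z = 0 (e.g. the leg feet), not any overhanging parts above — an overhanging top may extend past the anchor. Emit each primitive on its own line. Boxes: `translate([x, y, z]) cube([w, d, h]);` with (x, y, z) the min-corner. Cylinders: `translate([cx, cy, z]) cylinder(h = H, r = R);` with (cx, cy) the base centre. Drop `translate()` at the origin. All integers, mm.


translate([227, 557, 0]) cylinder(h = 20, r = 126);
translate([227, 557, 20]) cylinder(h = 110, r = 68);
translate([227, 557, 130]) cylinder(h = 20, r = 126);


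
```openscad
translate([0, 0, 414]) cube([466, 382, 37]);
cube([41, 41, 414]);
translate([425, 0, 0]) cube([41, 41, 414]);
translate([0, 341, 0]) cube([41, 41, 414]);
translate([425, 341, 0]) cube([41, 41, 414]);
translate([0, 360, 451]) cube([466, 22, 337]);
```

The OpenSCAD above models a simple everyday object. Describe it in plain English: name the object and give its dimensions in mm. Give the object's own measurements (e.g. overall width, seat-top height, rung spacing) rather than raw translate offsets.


A chair. The seat is a 466×382×37 mm slab with its top at z = 451 mm, on four 41×41 mm corner legs (flush with the seat edges, standing on z = 0). A flat backrest 22 mm thick, 337 mm tall, spans the full seat width and rises from the seat top along its +y edge, rear face flush with the rear of the seat.


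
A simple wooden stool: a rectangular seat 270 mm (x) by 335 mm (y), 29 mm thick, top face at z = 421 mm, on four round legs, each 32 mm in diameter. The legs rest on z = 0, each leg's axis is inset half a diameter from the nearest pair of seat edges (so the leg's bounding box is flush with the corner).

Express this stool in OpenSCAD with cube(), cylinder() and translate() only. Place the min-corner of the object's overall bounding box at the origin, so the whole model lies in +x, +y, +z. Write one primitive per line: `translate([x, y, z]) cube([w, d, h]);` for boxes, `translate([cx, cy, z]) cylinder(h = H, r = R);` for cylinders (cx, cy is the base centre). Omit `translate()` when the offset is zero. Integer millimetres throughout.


translate([0, 0, 392]) cube([270, 335, 29]);
translate([16, 16, 0]) cylinder(h = 392, r = 16);
translate([254, 16, 0]) cylinder(h = 392, r = 16);
translate([16, 319, 0]) cylinder(h = 392, r = 16);
translate([254, 319, 0]) cylinder(h = 392, r = 16);


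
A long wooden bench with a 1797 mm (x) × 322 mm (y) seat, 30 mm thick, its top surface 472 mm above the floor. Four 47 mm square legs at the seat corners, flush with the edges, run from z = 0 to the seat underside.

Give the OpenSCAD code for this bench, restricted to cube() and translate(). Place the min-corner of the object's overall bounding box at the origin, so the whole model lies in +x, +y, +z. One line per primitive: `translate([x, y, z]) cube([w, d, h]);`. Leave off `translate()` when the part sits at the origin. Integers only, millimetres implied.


// leg_h = 472 − 30 = 442
translate([0, 0, 442]) cube([1797, 322, 30]);
cube([47, 47, 442]);
translate([0, 275, 0]) cube([47, 47, 442]);
translate([1750, 0, 0]) cube([47, 47, 442]);
translate([1750, 275, 0]) cube([47, 47, 442]);


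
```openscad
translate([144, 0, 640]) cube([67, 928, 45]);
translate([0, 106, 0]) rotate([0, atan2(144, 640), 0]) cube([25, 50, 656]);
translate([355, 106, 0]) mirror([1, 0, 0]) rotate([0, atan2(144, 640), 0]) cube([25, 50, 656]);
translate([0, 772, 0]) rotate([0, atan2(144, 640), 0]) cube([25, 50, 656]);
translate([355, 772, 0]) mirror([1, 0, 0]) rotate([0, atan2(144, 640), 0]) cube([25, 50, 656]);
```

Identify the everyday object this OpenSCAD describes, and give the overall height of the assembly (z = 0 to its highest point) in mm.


A sawhorse. The overall height is 685 mm.

A beam across two mirrored pairs of raked legs — a sawhorse. The beam's underside is at z = 640 (matching the legs' vertical rise in atan2(144, 640)) and the beam is 45 mm tall, so its top is at 640 + 45 = 685 mm. The raked legs top out at the beam's underside, so that is the highest point.


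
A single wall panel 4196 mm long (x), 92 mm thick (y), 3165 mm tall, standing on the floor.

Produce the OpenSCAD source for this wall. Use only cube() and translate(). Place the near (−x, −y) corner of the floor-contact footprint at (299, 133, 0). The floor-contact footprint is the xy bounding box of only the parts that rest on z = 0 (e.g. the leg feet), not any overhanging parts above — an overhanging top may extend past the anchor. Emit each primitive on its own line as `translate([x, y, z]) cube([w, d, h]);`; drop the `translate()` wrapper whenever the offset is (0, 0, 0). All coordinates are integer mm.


translate([299, 133, 0]) cube([4196, 92, 3165]);


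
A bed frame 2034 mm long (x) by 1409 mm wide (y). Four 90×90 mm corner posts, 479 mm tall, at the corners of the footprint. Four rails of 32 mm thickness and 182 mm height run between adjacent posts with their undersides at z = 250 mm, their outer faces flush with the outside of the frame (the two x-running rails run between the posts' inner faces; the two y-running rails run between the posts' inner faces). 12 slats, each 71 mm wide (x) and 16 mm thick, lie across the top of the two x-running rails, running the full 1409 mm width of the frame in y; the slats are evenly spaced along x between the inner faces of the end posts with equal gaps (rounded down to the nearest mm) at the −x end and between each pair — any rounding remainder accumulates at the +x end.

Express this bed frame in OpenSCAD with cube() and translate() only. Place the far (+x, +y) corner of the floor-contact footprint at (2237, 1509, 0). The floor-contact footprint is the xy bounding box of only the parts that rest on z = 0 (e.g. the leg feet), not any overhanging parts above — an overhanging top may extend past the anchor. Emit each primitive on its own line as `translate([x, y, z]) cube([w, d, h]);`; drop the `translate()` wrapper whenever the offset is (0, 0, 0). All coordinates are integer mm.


// slat z = rail_z + rail_h = 250 + 182 = 432
// slat gap = ⌊(1854 − 12·71) / 13⌋ = 77
translate([203, 100, 0]) cube([90, 90, 479]);
translate([203, 1419, 0]) cube([90, 90, 479]);
translate([2147, 100, 0]) cube([90, 90, 479]);
translate([2147, 1419, 0]) cube([90, 90, 479]);
translate([293, 100, 250]) cube([1854, 32, 182]);
translate([293, 1477, 250]) cube([1854, 32, 182]);
translate([203, 190, 250]) cube([32, 1229, 182]);
translate([2205, 190, 250]) cube([32, 1229, 182]);
translate([370, 100, 432]) cube([71, 1409, 16]);
translate([518, 100, 432]) cube([71, 1409, 16]);
translate([666, 100, 432]) cube([71, 1409, 16]);
translate([814, 100, 432]) cube([71, 1409, 16]);
translate([962, 100, 432]) cube([71, 1409, 16]);
translate([1110, 100, 432]) cube([71, 1409, 16]);
translate([1258, 100, 432]) cube([71, 1409, 16]);
translate([1406, 100, 432]) cube([71, 1409, 16]);
translate([1554, 100, 432]) cube([71, 1409, 16]);
translate([1702, 100, 432]) cube([71, 1409, 16]);
translate([1850, 100, 432]) cube([71, 1409, 16]);
translate([1998, 100, 432]) cube([71, 1409, 16]);


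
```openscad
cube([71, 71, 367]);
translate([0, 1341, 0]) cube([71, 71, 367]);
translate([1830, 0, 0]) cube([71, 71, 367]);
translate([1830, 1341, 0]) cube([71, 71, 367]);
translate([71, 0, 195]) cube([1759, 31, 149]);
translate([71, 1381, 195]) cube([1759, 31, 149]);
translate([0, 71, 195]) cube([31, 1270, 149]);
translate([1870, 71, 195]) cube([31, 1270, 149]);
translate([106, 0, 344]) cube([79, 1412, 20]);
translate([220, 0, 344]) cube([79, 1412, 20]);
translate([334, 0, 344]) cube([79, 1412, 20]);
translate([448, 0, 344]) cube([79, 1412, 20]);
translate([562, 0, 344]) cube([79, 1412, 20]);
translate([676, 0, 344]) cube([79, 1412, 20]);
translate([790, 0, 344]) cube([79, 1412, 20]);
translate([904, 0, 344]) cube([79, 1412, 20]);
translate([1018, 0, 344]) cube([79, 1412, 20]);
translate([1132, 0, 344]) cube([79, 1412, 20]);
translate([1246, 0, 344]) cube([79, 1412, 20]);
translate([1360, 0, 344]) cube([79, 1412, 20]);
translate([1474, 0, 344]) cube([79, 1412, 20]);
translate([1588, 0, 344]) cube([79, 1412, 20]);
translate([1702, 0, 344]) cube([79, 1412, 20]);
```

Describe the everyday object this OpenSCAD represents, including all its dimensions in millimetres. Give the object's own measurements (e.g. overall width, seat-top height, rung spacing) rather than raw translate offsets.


A bed frame 1901 mm long (x) by 1412 mm wide (y). Four 71×71 mm corner posts, 367 mm tall, at the corners of the footprint. Four rails of 31 mm thickness and 149 mm height run between adjacent posts with their undersides at z = 195 mm, their outer faces flush with the outside of the frame (the two x-running rails run between the posts' inner faces; the two y-running rails run between the posts' inner faces). 15 slats, each 79 mm wide (x) and 20 mm thick, lie across the top of the two x-running rails, running the full 1412 mm width of the frame in y; along x they sit between the end posts with a 35 mm gap after the −x posts and between neighbouring slats, leaving 49 mm before the +x posts.


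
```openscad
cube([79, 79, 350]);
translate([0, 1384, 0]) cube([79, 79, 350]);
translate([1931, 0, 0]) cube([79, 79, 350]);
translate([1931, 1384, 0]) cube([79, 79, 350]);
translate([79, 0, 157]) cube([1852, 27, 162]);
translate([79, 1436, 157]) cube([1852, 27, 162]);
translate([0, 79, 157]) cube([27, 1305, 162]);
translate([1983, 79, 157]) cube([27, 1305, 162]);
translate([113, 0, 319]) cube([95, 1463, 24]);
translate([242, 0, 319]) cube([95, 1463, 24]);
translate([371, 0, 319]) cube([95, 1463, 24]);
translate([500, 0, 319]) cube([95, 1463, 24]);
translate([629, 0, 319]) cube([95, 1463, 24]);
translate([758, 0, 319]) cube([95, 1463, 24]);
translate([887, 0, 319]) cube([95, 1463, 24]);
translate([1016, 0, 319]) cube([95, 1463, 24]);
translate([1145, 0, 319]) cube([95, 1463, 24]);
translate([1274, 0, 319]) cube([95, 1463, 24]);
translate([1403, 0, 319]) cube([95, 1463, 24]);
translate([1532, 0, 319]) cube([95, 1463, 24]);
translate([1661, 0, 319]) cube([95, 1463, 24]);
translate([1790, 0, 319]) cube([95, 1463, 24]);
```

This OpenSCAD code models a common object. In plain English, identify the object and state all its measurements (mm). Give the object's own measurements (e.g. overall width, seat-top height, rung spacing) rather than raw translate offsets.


A bed frame 2010 mm long (x) by 1463 mm wide (y). Four 79×79 mm corner posts, 350 mm tall, at the corners of the footprint. Four rails of 27 mm thickness and 162 mm height run between adjacent posts with their undersides at z = 157 mm, their outer faces flush with the outside of the frame (the two x-running rails run between the posts' inner faces; the two y-running rails run between the posts' inner faces). 14 slats, each 95 mm wide (x) and 24 mm thick, lie across the top of the two x-running rails, running the full 1463 mm width of the frame in y; along x they sit between the end posts with a 34 mm gap after the −x posts and between neighbouring slats, leaving 46 mm before the +x posts.


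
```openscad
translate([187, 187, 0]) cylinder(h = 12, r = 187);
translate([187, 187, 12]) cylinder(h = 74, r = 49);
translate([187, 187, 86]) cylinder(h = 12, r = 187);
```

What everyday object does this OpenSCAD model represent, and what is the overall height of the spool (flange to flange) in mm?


A spool. The overall height is 98 mm.

Three coaxial cylinders, large–small–large — a spool. Two 12 mm flanges and a 74 mm core give 12 + 74 + 12 = 98 mm.


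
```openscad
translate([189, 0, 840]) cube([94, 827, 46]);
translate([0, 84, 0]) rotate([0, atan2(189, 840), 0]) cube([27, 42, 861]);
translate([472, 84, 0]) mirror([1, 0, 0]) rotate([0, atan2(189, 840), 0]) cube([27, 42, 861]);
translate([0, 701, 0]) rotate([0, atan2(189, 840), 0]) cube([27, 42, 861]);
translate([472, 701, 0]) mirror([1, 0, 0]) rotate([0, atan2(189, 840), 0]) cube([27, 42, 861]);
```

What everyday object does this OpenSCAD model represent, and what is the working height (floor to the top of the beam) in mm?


A sawhorse. The overall height is 886 mm.

A beam across two mirrored pairs of raked legs — a sawhorse. The beam's underside is at z = 840 (matching the legs' vertical rise in atan2(189, 840)) and the beam is 46 mm tall, so its top is at 840 + 46 = 886 mm. The raked legs top out at the beam's underside, so that is the highest point.


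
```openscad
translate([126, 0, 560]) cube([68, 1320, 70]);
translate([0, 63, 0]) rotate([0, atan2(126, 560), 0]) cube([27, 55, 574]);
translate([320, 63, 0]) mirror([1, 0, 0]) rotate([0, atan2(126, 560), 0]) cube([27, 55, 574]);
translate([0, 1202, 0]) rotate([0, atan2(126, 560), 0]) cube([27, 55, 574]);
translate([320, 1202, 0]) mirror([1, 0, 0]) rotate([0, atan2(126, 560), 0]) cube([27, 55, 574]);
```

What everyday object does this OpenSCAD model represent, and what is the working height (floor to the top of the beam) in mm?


A sawhorse. The overall height is 630 mm.

A beam across two mirrored pairs of raked legs — a sawhorse. The beam's underside is at z = 560 (matching the legs' vertical rise in atan2(126, 560)) and the beam is 70 mm tall, so its top is at 560 + 70 = 630 mm. The raked legs top out at the beam's underside, so that is the highest point.


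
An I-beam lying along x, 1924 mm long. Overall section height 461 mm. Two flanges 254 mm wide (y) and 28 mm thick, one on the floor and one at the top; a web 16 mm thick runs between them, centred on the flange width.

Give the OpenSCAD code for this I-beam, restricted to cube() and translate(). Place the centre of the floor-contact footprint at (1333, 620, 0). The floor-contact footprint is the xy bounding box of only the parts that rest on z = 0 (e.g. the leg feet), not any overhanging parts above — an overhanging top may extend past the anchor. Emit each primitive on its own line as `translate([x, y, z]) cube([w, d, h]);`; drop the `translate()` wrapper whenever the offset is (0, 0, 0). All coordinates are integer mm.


translate([371, 493, 0]) cube([1924, 254, 28]);
translate([371, 612, 28]) cube([1924, 16, 405]);
translate([371, 493, 433]) cube([1924, 254, 28]);


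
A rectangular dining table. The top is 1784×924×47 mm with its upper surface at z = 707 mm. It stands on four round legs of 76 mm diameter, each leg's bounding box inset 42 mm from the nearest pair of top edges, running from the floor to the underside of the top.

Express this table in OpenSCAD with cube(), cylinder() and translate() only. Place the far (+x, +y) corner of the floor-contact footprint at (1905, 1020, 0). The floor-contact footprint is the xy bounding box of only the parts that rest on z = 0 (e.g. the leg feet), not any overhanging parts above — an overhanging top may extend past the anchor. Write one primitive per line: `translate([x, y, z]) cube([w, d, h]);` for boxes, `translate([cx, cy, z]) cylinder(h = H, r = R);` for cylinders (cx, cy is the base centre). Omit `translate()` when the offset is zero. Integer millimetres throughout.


translate([163, 138, 660]) cube([1784, 924, 47]);
translate([243, 218, 0]) cylinder(h = 660, r = 38);
translate([1867, 218, 0]) cylinder(h = 660, r = 38);
translate([243, 982, 0]) cylinder(h = 660, r = 38);
translate([1867, 982, 0]) cylinder(h = 660, r = 38);


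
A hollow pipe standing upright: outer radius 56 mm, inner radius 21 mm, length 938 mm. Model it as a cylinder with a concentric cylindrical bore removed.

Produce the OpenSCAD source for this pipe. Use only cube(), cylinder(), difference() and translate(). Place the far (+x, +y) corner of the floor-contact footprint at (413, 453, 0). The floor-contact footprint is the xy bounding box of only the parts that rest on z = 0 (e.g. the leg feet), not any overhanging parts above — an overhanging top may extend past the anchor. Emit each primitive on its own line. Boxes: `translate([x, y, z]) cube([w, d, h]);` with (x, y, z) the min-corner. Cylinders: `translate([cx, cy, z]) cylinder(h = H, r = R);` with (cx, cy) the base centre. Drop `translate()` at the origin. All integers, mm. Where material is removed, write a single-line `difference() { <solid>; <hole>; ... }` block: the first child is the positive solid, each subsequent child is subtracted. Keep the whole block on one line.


difference() { translate([357, 397, 0]) cylinder(h = 938, r = 56); translate([357, 397, 0]) cylinder(h = 938, r = 21); }


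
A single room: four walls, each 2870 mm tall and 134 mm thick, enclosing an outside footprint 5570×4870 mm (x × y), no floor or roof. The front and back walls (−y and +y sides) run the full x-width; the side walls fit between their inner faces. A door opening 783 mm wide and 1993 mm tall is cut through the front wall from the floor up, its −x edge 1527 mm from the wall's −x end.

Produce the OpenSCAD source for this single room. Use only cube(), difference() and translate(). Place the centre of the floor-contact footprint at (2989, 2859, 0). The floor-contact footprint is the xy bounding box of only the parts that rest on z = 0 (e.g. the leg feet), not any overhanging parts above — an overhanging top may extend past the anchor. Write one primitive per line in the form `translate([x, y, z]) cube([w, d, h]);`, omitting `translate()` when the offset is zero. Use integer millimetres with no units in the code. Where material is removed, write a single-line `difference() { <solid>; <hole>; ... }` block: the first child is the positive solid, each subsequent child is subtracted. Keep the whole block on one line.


difference() { translate([204, 424, 0]) cube([5570, 134, 2870]); translate([1731, 424, 0]) cube([783, 134, 1993]); }
translate([204, 5160, 0]) cube([5570, 134, 2870]);
translate([204, 558, 0]) cube([134, 4602, 2870]);
translate([5640, 558, 0]) cube([134, 4602, 2870]);


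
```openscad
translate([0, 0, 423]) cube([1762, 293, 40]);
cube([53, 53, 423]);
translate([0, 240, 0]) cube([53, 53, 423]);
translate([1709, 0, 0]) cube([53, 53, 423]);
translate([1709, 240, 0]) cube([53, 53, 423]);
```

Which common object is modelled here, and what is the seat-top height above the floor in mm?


A bench. The seat-top height is 463 mm.

A long slab on four corner posts — a bench. The slab sits at z = 423 with thickness 40, so the top is 423 + 40 = 463 mm.


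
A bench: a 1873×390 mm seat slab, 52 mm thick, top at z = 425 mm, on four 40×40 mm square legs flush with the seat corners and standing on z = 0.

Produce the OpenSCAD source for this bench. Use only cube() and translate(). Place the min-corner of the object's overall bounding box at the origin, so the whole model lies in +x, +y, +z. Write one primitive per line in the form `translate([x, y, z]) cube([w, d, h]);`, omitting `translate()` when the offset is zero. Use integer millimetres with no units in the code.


translate([0, 0, 373]) cube([1873, 390, 52]);
cube([40, 40, 373]);
translate([0, 350, 0]) cube([40, 40, 373]);
translate([1833, 0, 0]) cube([40, 40, 373]);
translate([1833, 350, 0]) cube([40, 40, 373]);


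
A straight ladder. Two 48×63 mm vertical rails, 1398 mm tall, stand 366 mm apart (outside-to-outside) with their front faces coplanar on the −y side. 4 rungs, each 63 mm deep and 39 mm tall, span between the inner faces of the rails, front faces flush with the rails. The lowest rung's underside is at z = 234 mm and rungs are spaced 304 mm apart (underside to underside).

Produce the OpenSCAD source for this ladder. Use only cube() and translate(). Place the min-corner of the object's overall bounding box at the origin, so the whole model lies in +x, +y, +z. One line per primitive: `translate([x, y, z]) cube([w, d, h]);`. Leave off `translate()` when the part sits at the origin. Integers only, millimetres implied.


cube([48, 63, 1398]);
translate([318, 0, 0]) cube([48, 63, 1398]);
translate([48, 0, 234]) cube([270, 63, 39]);
translate([48, 0, 538]) cube([270, 63, 39]);
translate([48, 0, 842]) cube([270, 63, 39]);
translate([48, 0, 1146]) cube([270, 63, 39]);
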